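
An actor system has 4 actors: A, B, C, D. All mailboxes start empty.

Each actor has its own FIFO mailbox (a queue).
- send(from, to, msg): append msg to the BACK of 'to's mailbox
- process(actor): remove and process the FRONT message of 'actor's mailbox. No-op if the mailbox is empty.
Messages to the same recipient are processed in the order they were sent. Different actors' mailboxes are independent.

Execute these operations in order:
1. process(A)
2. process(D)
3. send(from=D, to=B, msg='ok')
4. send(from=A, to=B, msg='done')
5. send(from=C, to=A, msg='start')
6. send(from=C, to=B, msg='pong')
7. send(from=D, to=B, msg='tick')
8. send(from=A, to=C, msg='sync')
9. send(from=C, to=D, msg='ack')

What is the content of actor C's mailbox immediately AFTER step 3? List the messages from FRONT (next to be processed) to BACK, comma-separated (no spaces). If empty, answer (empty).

After 1 (process(A)): A:[] B:[] C:[] D:[]
After 2 (process(D)): A:[] B:[] C:[] D:[]
After 3 (send(from=D, to=B, msg='ok')): A:[] B:[ok] C:[] D:[]

(empty)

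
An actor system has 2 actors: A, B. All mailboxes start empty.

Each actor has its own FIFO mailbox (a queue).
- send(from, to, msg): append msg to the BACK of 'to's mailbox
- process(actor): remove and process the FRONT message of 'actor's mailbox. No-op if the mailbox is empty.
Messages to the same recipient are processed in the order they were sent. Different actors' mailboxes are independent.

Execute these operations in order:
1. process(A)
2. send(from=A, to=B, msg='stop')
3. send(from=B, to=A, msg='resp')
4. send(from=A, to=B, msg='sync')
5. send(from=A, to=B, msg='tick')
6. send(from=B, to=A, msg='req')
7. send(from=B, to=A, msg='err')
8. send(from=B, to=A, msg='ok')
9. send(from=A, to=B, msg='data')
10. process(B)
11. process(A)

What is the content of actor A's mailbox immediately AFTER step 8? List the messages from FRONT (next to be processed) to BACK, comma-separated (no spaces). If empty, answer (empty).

After 1 (process(A)): A:[] B:[]
After 2 (send(from=A, to=B, msg='stop')): A:[] B:[stop]
After 3 (send(from=B, to=A, msg='resp')): A:[resp] B:[stop]
After 4 (send(from=A, to=B, msg='sync')): A:[resp] B:[stop,sync]
After 5 (send(from=A, to=B, msg='tick')): A:[resp] B:[stop,sync,tick]
After 6 (send(from=B, to=A, msg='req')): A:[resp,req] B:[stop,sync,tick]
After 7 (send(from=B, to=A, msg='err')): A:[resp,req,err] B:[stop,sync,tick]
After 8 (send(from=B, to=A, msg='ok')): A:[resp,req,err,ok] B:[stop,sync,tick]

resp,req,err,ok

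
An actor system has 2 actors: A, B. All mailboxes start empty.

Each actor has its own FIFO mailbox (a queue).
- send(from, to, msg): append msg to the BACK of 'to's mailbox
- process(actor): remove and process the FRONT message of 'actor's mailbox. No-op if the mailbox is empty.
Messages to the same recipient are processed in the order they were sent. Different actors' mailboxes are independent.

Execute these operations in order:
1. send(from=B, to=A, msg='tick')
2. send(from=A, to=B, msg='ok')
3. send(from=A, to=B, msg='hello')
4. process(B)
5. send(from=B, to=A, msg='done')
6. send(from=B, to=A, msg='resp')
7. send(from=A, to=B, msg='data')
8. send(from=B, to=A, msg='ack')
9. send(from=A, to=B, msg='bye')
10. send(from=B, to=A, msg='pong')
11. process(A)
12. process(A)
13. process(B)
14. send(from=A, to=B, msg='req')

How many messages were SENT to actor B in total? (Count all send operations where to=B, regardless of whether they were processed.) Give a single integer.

Answer: 5

Derivation:
After 1 (send(from=B, to=A, msg='tick')): A:[tick] B:[]
After 2 (send(from=A, to=B, msg='ok')): A:[tick] B:[ok]
After 3 (send(from=A, to=B, msg='hello')): A:[tick] B:[ok,hello]
After 4 (process(B)): A:[tick] B:[hello]
After 5 (send(from=B, to=A, msg='done')): A:[tick,done] B:[hello]
After 6 (send(from=B, to=A, msg='resp')): A:[tick,done,resp] B:[hello]
After 7 (send(from=A, to=B, msg='data')): A:[tick,done,resp] B:[hello,data]
After 8 (send(from=B, to=A, msg='ack')): A:[tick,done,resp,ack] B:[hello,data]
After 9 (send(from=A, to=B, msg='bye')): A:[tick,done,resp,ack] B:[hello,data,bye]
After 10 (send(from=B, to=A, msg='pong')): A:[tick,done,resp,ack,pong] B:[hello,data,bye]
After 11 (process(A)): A:[done,resp,ack,pong] B:[hello,data,bye]
After 12 (process(A)): A:[resp,ack,pong] B:[hello,data,bye]
After 13 (process(B)): A:[resp,ack,pong] B:[data,bye]
After 14 (send(from=A, to=B, msg='req')): A:[resp,ack,pong] B:[data,bye,req]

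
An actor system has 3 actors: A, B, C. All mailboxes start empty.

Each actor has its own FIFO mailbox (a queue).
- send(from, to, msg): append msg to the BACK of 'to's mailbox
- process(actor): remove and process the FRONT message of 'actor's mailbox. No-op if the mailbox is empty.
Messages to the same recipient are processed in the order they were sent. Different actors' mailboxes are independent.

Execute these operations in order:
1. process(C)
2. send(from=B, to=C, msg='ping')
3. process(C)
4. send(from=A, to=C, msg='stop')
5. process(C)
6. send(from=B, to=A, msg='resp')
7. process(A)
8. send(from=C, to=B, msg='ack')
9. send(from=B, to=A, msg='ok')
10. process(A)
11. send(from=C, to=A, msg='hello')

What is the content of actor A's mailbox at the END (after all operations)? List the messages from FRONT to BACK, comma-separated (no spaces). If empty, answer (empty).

Answer: hello

Derivation:
After 1 (process(C)): A:[] B:[] C:[]
After 2 (send(from=B, to=C, msg='ping')): A:[] B:[] C:[ping]
After 3 (process(C)): A:[] B:[] C:[]
After 4 (send(from=A, to=C, msg='stop')): A:[] B:[] C:[stop]
After 5 (process(C)): A:[] B:[] C:[]
After 6 (send(from=B, to=A, msg='resp')): A:[resp] B:[] C:[]
After 7 (process(A)): A:[] B:[] C:[]
After 8 (send(from=C, to=B, msg='ack')): A:[] B:[ack] C:[]
After 9 (send(from=B, to=A, msg='ok')): A:[ok] B:[ack] C:[]
After 10 (process(A)): A:[] B:[ack] C:[]
After 11 (send(from=C, to=A, msg='hello')): A:[hello] B:[ack] C:[]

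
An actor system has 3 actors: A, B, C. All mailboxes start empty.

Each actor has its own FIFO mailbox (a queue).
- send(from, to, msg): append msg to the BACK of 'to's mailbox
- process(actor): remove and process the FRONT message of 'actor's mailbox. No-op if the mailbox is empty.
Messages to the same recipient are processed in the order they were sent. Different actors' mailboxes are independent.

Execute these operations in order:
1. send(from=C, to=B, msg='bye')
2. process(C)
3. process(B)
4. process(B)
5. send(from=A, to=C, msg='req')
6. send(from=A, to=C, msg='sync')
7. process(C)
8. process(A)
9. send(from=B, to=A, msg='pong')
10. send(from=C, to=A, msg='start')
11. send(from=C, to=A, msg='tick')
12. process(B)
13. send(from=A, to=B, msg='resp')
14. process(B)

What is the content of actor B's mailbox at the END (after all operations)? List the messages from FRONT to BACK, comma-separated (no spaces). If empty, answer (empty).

After 1 (send(from=C, to=B, msg='bye')): A:[] B:[bye] C:[]
After 2 (process(C)): A:[] B:[bye] C:[]
After 3 (process(B)): A:[] B:[] C:[]
After 4 (process(B)): A:[] B:[] C:[]
After 5 (send(from=A, to=C, msg='req')): A:[] B:[] C:[req]
After 6 (send(from=A, to=C, msg='sync')): A:[] B:[] C:[req,sync]
After 7 (process(C)): A:[] B:[] C:[sync]
After 8 (process(A)): A:[] B:[] C:[sync]
After 9 (send(from=B, to=A, msg='pong')): A:[pong] B:[] C:[sync]
After 10 (send(from=C, to=A, msg='start')): A:[pong,start] B:[] C:[sync]
After 11 (send(from=C, to=A, msg='tick')): A:[pong,start,tick] B:[] C:[sync]
After 12 (process(B)): A:[pong,start,tick] B:[] C:[sync]
After 13 (send(from=A, to=B, msg='resp')): A:[pong,start,tick] B:[resp] C:[sync]
After 14 (process(B)): A:[pong,start,tick] B:[] C:[sync]

Answer: (empty)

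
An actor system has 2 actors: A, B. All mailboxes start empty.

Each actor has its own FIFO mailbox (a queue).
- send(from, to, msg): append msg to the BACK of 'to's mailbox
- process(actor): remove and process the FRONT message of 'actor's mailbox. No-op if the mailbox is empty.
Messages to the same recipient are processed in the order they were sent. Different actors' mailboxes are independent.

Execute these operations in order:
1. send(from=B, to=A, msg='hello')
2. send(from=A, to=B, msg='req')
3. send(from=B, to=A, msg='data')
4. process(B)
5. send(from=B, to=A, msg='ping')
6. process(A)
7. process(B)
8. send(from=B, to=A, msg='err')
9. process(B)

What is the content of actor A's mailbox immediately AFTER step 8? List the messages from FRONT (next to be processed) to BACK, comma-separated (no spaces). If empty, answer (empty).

After 1 (send(from=B, to=A, msg='hello')): A:[hello] B:[]
After 2 (send(from=A, to=B, msg='req')): A:[hello] B:[req]
After 3 (send(from=B, to=A, msg='data')): A:[hello,data] B:[req]
After 4 (process(B)): A:[hello,data] B:[]
After 5 (send(from=B, to=A, msg='ping')): A:[hello,data,ping] B:[]
After 6 (process(A)): A:[data,ping] B:[]
After 7 (process(B)): A:[data,ping] B:[]
After 8 (send(from=B, to=A, msg='err')): A:[data,ping,err] B:[]

data,ping,err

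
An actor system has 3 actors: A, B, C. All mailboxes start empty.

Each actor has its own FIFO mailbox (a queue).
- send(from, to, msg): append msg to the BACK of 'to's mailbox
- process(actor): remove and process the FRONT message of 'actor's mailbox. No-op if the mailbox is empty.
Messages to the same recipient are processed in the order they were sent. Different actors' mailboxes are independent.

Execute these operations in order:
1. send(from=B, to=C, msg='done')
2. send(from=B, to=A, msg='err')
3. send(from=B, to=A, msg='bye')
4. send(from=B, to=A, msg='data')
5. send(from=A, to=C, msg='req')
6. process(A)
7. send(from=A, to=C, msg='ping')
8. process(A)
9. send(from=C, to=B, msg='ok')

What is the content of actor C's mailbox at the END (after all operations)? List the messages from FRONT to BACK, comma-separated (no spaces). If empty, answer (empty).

Answer: done,req,ping

Derivation:
After 1 (send(from=B, to=C, msg='done')): A:[] B:[] C:[done]
After 2 (send(from=B, to=A, msg='err')): A:[err] B:[] C:[done]
After 3 (send(from=B, to=A, msg='bye')): A:[err,bye] B:[] C:[done]
After 4 (send(from=B, to=A, msg='data')): A:[err,bye,data] B:[] C:[done]
After 5 (send(from=A, to=C, msg='req')): A:[err,bye,data] B:[] C:[done,req]
After 6 (process(A)): A:[bye,data] B:[] C:[done,req]
After 7 (send(from=A, to=C, msg='ping')): A:[bye,data] B:[] C:[done,req,ping]
After 8 (process(A)): A:[data] B:[] C:[done,req,ping]
After 9 (send(from=C, to=B, msg='ok')): A:[data] B:[ok] C:[done,req,ping]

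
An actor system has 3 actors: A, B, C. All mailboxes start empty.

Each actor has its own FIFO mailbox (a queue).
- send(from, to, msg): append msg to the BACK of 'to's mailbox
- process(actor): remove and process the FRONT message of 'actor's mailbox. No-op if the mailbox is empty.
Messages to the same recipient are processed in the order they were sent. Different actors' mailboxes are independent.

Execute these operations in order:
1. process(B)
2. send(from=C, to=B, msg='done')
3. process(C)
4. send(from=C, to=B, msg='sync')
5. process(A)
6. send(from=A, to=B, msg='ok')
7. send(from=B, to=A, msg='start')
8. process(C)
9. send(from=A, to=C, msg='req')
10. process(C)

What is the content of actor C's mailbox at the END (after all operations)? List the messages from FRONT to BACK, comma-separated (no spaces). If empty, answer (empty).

Answer: (empty)

Derivation:
After 1 (process(B)): A:[] B:[] C:[]
After 2 (send(from=C, to=B, msg='done')): A:[] B:[done] C:[]
After 3 (process(C)): A:[] B:[done] C:[]
After 4 (send(from=C, to=B, msg='sync')): A:[] B:[done,sync] C:[]
After 5 (process(A)): A:[] B:[done,sync] C:[]
After 6 (send(from=A, to=B, msg='ok')): A:[] B:[done,sync,ok] C:[]
After 7 (send(from=B, to=A, msg='start')): A:[start] B:[done,sync,ok] C:[]
After 8 (process(C)): A:[start] B:[done,sync,ok] C:[]
After 9 (send(from=A, to=C, msg='req')): A:[start] B:[done,sync,ok] C:[req]
After 10 (process(C)): A:[start] B:[done,sync,ok] C:[]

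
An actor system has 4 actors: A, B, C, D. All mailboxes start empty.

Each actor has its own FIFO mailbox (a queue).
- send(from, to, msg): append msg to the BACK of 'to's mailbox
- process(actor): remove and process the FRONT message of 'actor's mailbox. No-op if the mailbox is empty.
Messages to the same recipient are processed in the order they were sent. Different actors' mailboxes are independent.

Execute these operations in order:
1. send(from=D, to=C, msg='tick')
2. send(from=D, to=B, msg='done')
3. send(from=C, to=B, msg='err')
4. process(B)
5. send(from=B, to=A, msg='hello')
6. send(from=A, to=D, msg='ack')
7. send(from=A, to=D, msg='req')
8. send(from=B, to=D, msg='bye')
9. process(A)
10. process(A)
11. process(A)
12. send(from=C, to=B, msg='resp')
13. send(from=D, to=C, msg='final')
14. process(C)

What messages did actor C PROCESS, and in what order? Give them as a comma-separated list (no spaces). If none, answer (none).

After 1 (send(from=D, to=C, msg='tick')): A:[] B:[] C:[tick] D:[]
After 2 (send(from=D, to=B, msg='done')): A:[] B:[done] C:[tick] D:[]
After 3 (send(from=C, to=B, msg='err')): A:[] B:[done,err] C:[tick] D:[]
After 4 (process(B)): A:[] B:[err] C:[tick] D:[]
After 5 (send(from=B, to=A, msg='hello')): A:[hello] B:[err] C:[tick] D:[]
After 6 (send(from=A, to=D, msg='ack')): A:[hello] B:[err] C:[tick] D:[ack]
After 7 (send(from=A, to=D, msg='req')): A:[hello] B:[err] C:[tick] D:[ack,req]
After 8 (send(from=B, to=D, msg='bye')): A:[hello] B:[err] C:[tick] D:[ack,req,bye]
After 9 (process(A)): A:[] B:[err] C:[tick] D:[ack,req,bye]
After 10 (process(A)): A:[] B:[err] C:[tick] D:[ack,req,bye]
After 11 (process(A)): A:[] B:[err] C:[tick] D:[ack,req,bye]
After 12 (send(from=C, to=B, msg='resp')): A:[] B:[err,resp] C:[tick] D:[ack,req,bye]
After 13 (send(from=D, to=C, msg='final')): A:[] B:[err,resp] C:[tick,final] D:[ack,req,bye]
After 14 (process(C)): A:[] B:[err,resp] C:[final] D:[ack,req,bye]

Answer: tick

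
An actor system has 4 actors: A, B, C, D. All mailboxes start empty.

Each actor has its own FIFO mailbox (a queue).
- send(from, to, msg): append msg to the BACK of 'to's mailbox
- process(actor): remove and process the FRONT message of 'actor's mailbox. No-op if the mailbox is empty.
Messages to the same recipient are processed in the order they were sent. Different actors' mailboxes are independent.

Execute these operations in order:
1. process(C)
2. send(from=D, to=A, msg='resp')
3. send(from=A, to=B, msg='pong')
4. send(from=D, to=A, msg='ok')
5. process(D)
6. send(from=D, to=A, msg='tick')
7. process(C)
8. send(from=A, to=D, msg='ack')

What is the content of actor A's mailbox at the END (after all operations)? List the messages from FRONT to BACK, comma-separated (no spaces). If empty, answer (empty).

Answer: resp,ok,tick

Derivation:
After 1 (process(C)): A:[] B:[] C:[] D:[]
After 2 (send(from=D, to=A, msg='resp')): A:[resp] B:[] C:[] D:[]
After 3 (send(from=A, to=B, msg='pong')): A:[resp] B:[pong] C:[] D:[]
After 4 (send(from=D, to=A, msg='ok')): A:[resp,ok] B:[pong] C:[] D:[]
After 5 (process(D)): A:[resp,ok] B:[pong] C:[] D:[]
After 6 (send(from=D, to=A, msg='tick')): A:[resp,ok,tick] B:[pong] C:[] D:[]
After 7 (process(C)): A:[resp,ok,tick] B:[pong] C:[] D:[]
After 8 (send(from=A, to=D, msg='ack')): A:[resp,ok,tick] B:[pong] C:[] D:[ack]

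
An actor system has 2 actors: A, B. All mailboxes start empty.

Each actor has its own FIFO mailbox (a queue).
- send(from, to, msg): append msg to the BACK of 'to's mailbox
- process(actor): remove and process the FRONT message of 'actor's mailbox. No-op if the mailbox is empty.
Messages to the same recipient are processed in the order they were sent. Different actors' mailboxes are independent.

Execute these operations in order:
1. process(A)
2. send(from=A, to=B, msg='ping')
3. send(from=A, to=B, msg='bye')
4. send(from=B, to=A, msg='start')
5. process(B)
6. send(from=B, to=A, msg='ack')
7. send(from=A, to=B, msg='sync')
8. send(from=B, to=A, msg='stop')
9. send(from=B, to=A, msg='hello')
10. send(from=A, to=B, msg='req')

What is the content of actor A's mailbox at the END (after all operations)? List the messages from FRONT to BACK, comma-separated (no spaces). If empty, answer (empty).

Answer: start,ack,stop,hello

Derivation:
After 1 (process(A)): A:[] B:[]
After 2 (send(from=A, to=B, msg='ping')): A:[] B:[ping]
After 3 (send(from=A, to=B, msg='bye')): A:[] B:[ping,bye]
After 4 (send(from=B, to=A, msg='start')): A:[start] B:[ping,bye]
After 5 (process(B)): A:[start] B:[bye]
After 6 (send(from=B, to=A, msg='ack')): A:[start,ack] B:[bye]
After 7 (send(from=A, to=B, msg='sync')): A:[start,ack] B:[bye,sync]
After 8 (send(from=B, to=A, msg='stop')): A:[start,ack,stop] B:[bye,sync]
After 9 (send(from=B, to=A, msg='hello')): A:[start,ack,stop,hello] B:[bye,sync]
After 10 (send(from=A, to=B, msg='req')): A:[start,ack,stop,hello] B:[bye,sync,req]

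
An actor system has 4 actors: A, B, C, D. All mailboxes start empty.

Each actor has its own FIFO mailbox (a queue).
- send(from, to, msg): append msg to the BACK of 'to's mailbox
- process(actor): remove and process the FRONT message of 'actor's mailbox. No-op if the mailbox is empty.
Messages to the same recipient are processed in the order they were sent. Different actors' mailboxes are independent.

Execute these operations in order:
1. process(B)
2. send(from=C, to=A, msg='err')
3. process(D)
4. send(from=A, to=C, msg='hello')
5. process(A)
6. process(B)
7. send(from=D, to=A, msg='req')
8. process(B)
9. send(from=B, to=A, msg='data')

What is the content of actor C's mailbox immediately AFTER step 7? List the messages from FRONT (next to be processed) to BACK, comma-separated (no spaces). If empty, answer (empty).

After 1 (process(B)): A:[] B:[] C:[] D:[]
After 2 (send(from=C, to=A, msg='err')): A:[err] B:[] C:[] D:[]
After 3 (process(D)): A:[err] B:[] C:[] D:[]
After 4 (send(from=A, to=C, msg='hello')): A:[err] B:[] C:[hello] D:[]
After 5 (process(A)): A:[] B:[] C:[hello] D:[]
After 6 (process(B)): A:[] B:[] C:[hello] D:[]
After 7 (send(from=D, to=A, msg='req')): A:[req] B:[] C:[hello] D:[]

hello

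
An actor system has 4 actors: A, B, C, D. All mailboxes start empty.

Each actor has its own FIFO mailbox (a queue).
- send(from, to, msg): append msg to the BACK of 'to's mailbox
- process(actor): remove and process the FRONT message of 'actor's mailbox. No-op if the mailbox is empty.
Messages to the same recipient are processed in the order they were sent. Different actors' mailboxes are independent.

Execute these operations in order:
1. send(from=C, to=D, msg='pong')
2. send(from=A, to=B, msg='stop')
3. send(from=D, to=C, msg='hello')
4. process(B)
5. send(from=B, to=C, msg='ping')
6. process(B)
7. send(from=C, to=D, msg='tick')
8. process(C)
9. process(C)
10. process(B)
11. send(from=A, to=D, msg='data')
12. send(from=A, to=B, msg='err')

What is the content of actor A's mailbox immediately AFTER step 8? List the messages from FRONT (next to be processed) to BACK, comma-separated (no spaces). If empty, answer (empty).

After 1 (send(from=C, to=D, msg='pong')): A:[] B:[] C:[] D:[pong]
After 2 (send(from=A, to=B, msg='stop')): A:[] B:[stop] C:[] D:[pong]
After 3 (send(from=D, to=C, msg='hello')): A:[] B:[stop] C:[hello] D:[pong]
After 4 (process(B)): A:[] B:[] C:[hello] D:[pong]
After 5 (send(from=B, to=C, msg='ping')): A:[] B:[] C:[hello,ping] D:[pong]
After 6 (process(B)): A:[] B:[] C:[hello,ping] D:[pong]
After 7 (send(from=C, to=D, msg='tick')): A:[] B:[] C:[hello,ping] D:[pong,tick]
After 8 (process(C)): A:[] B:[] C:[ping] D:[pong,tick]

(empty)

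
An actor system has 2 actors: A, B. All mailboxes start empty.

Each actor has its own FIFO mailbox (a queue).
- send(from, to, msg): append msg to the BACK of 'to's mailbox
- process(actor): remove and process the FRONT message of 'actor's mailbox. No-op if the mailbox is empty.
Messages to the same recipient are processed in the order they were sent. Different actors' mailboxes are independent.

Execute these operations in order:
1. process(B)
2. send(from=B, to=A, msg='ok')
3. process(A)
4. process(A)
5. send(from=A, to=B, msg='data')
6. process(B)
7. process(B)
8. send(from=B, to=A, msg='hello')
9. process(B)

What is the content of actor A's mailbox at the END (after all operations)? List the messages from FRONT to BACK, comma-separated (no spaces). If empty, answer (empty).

After 1 (process(B)): A:[] B:[]
After 2 (send(from=B, to=A, msg='ok')): A:[ok] B:[]
After 3 (process(A)): A:[] B:[]
After 4 (process(A)): A:[] B:[]
After 5 (send(from=A, to=B, msg='data')): A:[] B:[data]
After 6 (process(B)): A:[] B:[]
After 7 (process(B)): A:[] B:[]
After 8 (send(from=B, to=A, msg='hello')): A:[hello] B:[]
After 9 (process(B)): A:[hello] B:[]

Answer: hello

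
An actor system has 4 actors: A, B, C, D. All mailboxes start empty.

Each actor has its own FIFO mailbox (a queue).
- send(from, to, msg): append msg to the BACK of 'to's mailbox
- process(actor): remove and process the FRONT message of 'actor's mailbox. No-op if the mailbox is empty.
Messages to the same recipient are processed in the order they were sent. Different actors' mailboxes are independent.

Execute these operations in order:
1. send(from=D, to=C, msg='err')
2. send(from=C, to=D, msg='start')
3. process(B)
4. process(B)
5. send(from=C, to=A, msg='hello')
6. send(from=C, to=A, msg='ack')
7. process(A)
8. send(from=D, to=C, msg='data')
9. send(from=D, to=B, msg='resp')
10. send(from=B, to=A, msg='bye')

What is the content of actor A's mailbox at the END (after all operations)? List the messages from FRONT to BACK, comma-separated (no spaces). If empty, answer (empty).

After 1 (send(from=D, to=C, msg='err')): A:[] B:[] C:[err] D:[]
After 2 (send(from=C, to=D, msg='start')): A:[] B:[] C:[err] D:[start]
After 3 (process(B)): A:[] B:[] C:[err] D:[start]
After 4 (process(B)): A:[] B:[] C:[err] D:[start]
After 5 (send(from=C, to=A, msg='hello')): A:[hello] B:[] C:[err] D:[start]
After 6 (send(from=C, to=A, msg='ack')): A:[hello,ack] B:[] C:[err] D:[start]
After 7 (process(A)): A:[ack] B:[] C:[err] D:[start]
After 8 (send(from=D, to=C, msg='data')): A:[ack] B:[] C:[err,data] D:[start]
After 9 (send(from=D, to=B, msg='resp')): A:[ack] B:[resp] C:[err,data] D:[start]
After 10 (send(from=B, to=A, msg='bye')): A:[ack,bye] B:[resp] C:[err,data] D:[start]

Answer: ack,bye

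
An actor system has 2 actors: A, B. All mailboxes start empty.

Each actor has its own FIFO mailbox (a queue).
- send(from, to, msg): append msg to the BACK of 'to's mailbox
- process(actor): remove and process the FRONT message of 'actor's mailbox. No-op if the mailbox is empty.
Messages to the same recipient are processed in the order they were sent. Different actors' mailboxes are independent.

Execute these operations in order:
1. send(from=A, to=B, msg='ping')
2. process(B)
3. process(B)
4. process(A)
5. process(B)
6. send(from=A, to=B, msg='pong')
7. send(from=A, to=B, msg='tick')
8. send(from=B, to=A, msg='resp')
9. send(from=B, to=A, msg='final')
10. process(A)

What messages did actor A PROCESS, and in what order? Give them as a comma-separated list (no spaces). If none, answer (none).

After 1 (send(from=A, to=B, msg='ping')): A:[] B:[ping]
After 2 (process(B)): A:[] B:[]
After 3 (process(B)): A:[] B:[]
After 4 (process(A)): A:[] B:[]
After 5 (process(B)): A:[] B:[]
After 6 (send(from=A, to=B, msg='pong')): A:[] B:[pong]
After 7 (send(from=A, to=B, msg='tick')): A:[] B:[pong,tick]
After 8 (send(from=B, to=A, msg='resp')): A:[resp] B:[pong,tick]
After 9 (send(from=B, to=A, msg='final')): A:[resp,final] B:[pong,tick]
After 10 (process(A)): A:[final] B:[pong,tick]

Answer: resp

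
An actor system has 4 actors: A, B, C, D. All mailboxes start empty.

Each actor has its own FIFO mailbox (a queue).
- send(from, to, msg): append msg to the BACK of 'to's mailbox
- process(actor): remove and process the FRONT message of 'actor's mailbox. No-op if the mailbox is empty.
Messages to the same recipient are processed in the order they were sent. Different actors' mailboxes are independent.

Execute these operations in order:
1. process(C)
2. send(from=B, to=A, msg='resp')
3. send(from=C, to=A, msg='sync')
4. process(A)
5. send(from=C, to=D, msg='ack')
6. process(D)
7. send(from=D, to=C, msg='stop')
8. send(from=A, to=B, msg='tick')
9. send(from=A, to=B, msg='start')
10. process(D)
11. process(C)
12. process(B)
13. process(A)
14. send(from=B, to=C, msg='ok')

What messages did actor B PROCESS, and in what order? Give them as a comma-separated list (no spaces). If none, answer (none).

After 1 (process(C)): A:[] B:[] C:[] D:[]
After 2 (send(from=B, to=A, msg='resp')): A:[resp] B:[] C:[] D:[]
After 3 (send(from=C, to=A, msg='sync')): A:[resp,sync] B:[] C:[] D:[]
After 4 (process(A)): A:[sync] B:[] C:[] D:[]
After 5 (send(from=C, to=D, msg='ack')): A:[sync] B:[] C:[] D:[ack]
After 6 (process(D)): A:[sync] B:[] C:[] D:[]
After 7 (send(from=D, to=C, msg='stop')): A:[sync] B:[] C:[stop] D:[]
After 8 (send(from=A, to=B, msg='tick')): A:[sync] B:[tick] C:[stop] D:[]
After 9 (send(from=A, to=B, msg='start')): A:[sync] B:[tick,start] C:[stop] D:[]
After 10 (process(D)): A:[sync] B:[tick,start] C:[stop] D:[]
After 11 (process(C)): A:[sync] B:[tick,start] C:[] D:[]
After 12 (process(B)): A:[sync] B:[start] C:[] D:[]
After 13 (process(A)): A:[] B:[start] C:[] D:[]
After 14 (send(from=B, to=C, msg='ok')): A:[] B:[start] C:[ok] D:[]

Answer: tick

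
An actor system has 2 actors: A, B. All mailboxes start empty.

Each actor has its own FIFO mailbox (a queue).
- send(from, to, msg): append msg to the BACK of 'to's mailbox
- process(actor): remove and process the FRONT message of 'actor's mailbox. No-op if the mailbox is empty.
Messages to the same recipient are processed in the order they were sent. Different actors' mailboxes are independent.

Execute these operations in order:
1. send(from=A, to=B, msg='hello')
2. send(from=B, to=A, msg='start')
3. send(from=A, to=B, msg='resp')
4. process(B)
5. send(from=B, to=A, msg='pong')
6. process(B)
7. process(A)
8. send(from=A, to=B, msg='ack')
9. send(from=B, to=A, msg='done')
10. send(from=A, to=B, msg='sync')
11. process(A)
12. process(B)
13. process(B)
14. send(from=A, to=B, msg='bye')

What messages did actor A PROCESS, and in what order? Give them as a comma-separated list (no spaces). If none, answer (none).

After 1 (send(from=A, to=B, msg='hello')): A:[] B:[hello]
After 2 (send(from=B, to=A, msg='start')): A:[start] B:[hello]
After 3 (send(from=A, to=B, msg='resp')): A:[start] B:[hello,resp]
After 4 (process(B)): A:[start] B:[resp]
After 5 (send(from=B, to=A, msg='pong')): A:[start,pong] B:[resp]
After 6 (process(B)): A:[start,pong] B:[]
After 7 (process(A)): A:[pong] B:[]
After 8 (send(from=A, to=B, msg='ack')): A:[pong] B:[ack]
After 9 (send(from=B, to=A, msg='done')): A:[pong,done] B:[ack]
After 10 (send(from=A, to=B, msg='sync')): A:[pong,done] B:[ack,sync]
After 11 (process(A)): A:[done] B:[ack,sync]
After 12 (process(B)): A:[done] B:[sync]
After 13 (process(B)): A:[done] B:[]
After 14 (send(from=A, to=B, msg='bye')): A:[done] B:[bye]

Answer: start,pong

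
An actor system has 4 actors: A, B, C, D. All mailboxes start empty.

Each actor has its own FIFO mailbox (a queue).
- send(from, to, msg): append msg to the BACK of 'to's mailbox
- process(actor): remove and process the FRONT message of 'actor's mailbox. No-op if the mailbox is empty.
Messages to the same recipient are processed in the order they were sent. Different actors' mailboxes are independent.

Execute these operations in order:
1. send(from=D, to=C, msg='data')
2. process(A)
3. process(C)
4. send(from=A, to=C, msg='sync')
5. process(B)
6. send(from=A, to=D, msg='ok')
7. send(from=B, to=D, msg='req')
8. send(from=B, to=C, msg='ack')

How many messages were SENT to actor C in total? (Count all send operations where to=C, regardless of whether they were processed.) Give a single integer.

After 1 (send(from=D, to=C, msg='data')): A:[] B:[] C:[data] D:[]
After 2 (process(A)): A:[] B:[] C:[data] D:[]
After 3 (process(C)): A:[] B:[] C:[] D:[]
After 4 (send(from=A, to=C, msg='sync')): A:[] B:[] C:[sync] D:[]
After 5 (process(B)): A:[] B:[] C:[sync] D:[]
After 6 (send(from=A, to=D, msg='ok')): A:[] B:[] C:[sync] D:[ok]
After 7 (send(from=B, to=D, msg='req')): A:[] B:[] C:[sync] D:[ok,req]
After 8 (send(from=B, to=C, msg='ack')): A:[] B:[] C:[sync,ack] D:[ok,req]

Answer: 3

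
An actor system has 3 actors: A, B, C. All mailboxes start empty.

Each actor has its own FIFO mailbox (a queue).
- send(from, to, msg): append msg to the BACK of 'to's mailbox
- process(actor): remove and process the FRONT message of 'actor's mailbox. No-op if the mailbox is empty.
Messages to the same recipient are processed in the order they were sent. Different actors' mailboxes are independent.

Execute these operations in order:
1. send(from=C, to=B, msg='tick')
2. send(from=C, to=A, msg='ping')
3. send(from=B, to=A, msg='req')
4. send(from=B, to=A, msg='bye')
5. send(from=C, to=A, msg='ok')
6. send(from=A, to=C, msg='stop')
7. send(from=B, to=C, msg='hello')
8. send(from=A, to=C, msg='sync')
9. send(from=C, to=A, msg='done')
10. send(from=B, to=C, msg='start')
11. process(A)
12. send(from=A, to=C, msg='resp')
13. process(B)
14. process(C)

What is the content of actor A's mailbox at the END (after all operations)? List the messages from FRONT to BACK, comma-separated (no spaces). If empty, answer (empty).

After 1 (send(from=C, to=B, msg='tick')): A:[] B:[tick] C:[]
After 2 (send(from=C, to=A, msg='ping')): A:[ping] B:[tick] C:[]
After 3 (send(from=B, to=A, msg='req')): A:[ping,req] B:[tick] C:[]
After 4 (send(from=B, to=A, msg='bye')): A:[ping,req,bye] B:[tick] C:[]
After 5 (send(from=C, to=A, msg='ok')): A:[ping,req,bye,ok] B:[tick] C:[]
After 6 (send(from=A, to=C, msg='stop')): A:[ping,req,bye,ok] B:[tick] C:[stop]
After 7 (send(from=B, to=C, msg='hello')): A:[ping,req,bye,ok] B:[tick] C:[stop,hello]
After 8 (send(from=A, to=C, msg='sync')): A:[ping,req,bye,ok] B:[tick] C:[stop,hello,sync]
After 9 (send(from=C, to=A, msg='done')): A:[ping,req,bye,ok,done] B:[tick] C:[stop,hello,sync]
After 10 (send(from=B, to=C, msg='start')): A:[ping,req,bye,ok,done] B:[tick] C:[stop,hello,sync,start]
After 11 (process(A)): A:[req,bye,ok,done] B:[tick] C:[stop,hello,sync,start]
After 12 (send(from=A, to=C, msg='resp')): A:[req,bye,ok,done] B:[tick] C:[stop,hello,sync,start,resp]
After 13 (process(B)): A:[req,bye,ok,done] B:[] C:[stop,hello,sync,start,resp]
After 14 (process(C)): A:[req,bye,ok,done] B:[] C:[hello,sync,start,resp]

Answer: req,bye,ok,done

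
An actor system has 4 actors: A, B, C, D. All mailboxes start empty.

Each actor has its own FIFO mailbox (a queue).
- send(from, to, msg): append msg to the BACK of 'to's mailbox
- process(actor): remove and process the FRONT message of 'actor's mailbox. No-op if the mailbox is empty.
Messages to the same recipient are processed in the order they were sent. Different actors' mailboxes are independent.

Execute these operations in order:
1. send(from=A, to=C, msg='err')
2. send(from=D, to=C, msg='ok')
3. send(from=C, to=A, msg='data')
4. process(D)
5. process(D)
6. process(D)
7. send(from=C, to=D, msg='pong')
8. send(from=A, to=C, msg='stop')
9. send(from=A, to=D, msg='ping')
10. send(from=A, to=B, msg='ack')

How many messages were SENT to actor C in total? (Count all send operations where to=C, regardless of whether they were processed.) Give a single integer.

After 1 (send(from=A, to=C, msg='err')): A:[] B:[] C:[err] D:[]
After 2 (send(from=D, to=C, msg='ok')): A:[] B:[] C:[err,ok] D:[]
After 3 (send(from=C, to=A, msg='data')): A:[data] B:[] C:[err,ok] D:[]
After 4 (process(D)): A:[data] B:[] C:[err,ok] D:[]
After 5 (process(D)): A:[data] B:[] C:[err,ok] D:[]
After 6 (process(D)): A:[data] B:[] C:[err,ok] D:[]
After 7 (send(from=C, to=D, msg='pong')): A:[data] B:[] C:[err,ok] D:[pong]
After 8 (send(from=A, to=C, msg='stop')): A:[data] B:[] C:[err,ok,stop] D:[pong]
After 9 (send(from=A, to=D, msg='ping')): A:[data] B:[] C:[err,ok,stop] D:[pong,ping]
After 10 (send(from=A, to=B, msg='ack')): A:[data] B:[ack] C:[err,ok,stop] D:[pong,ping]

Answer: 3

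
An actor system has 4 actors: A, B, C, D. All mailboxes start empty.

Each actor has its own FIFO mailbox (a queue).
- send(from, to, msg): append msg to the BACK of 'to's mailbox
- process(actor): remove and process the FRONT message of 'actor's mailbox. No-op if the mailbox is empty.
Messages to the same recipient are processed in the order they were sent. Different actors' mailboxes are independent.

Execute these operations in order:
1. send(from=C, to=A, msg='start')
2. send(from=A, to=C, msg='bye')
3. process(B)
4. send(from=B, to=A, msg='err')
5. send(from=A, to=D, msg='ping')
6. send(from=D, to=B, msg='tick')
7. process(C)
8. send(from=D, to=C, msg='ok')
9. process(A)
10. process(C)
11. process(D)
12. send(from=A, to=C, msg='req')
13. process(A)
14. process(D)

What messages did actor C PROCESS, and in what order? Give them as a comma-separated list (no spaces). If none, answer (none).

After 1 (send(from=C, to=A, msg='start')): A:[start] B:[] C:[] D:[]
After 2 (send(from=A, to=C, msg='bye')): A:[start] B:[] C:[bye] D:[]
After 3 (process(B)): A:[start] B:[] C:[bye] D:[]
After 4 (send(from=B, to=A, msg='err')): A:[start,err] B:[] C:[bye] D:[]
After 5 (send(from=A, to=D, msg='ping')): A:[start,err] B:[] C:[bye] D:[ping]
After 6 (send(from=D, to=B, msg='tick')): A:[start,err] B:[tick] C:[bye] D:[ping]
After 7 (process(C)): A:[start,err] B:[tick] C:[] D:[ping]
After 8 (send(from=D, to=C, msg='ok')): A:[start,err] B:[tick] C:[ok] D:[ping]
After 9 (process(A)): A:[err] B:[tick] C:[ok] D:[ping]
After 10 (process(C)): A:[err] B:[tick] C:[] D:[ping]
After 11 (process(D)): A:[err] B:[tick] C:[] D:[]
After 12 (send(from=A, to=C, msg='req')): A:[err] B:[tick] C:[req] D:[]
After 13 (process(A)): A:[] B:[tick] C:[req] D:[]
After 14 (process(D)): A:[] B:[tick] C:[req] D:[]

Answer: bye,ok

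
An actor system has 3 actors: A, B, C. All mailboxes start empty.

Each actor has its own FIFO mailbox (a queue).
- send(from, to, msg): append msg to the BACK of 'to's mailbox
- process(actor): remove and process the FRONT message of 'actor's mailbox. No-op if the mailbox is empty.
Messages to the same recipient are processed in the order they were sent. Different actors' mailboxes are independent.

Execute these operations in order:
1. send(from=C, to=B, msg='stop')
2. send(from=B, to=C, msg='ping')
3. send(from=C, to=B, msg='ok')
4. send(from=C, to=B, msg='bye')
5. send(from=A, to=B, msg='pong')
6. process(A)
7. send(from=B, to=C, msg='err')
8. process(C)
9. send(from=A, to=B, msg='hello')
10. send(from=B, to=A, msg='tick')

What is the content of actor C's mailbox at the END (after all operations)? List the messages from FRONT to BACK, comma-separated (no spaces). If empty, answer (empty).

After 1 (send(from=C, to=B, msg='stop')): A:[] B:[stop] C:[]
After 2 (send(from=B, to=C, msg='ping')): A:[] B:[stop] C:[ping]
After 3 (send(from=C, to=B, msg='ok')): A:[] B:[stop,ok] C:[ping]
After 4 (send(from=C, to=B, msg='bye')): A:[] B:[stop,ok,bye] C:[ping]
After 5 (send(from=A, to=B, msg='pong')): A:[] B:[stop,ok,bye,pong] C:[ping]
After 6 (process(A)): A:[] B:[stop,ok,bye,pong] C:[ping]
After 7 (send(from=B, to=C, msg='err')): A:[] B:[stop,ok,bye,pong] C:[ping,err]
After 8 (process(C)): A:[] B:[stop,ok,bye,pong] C:[err]
After 9 (send(from=A, to=B, msg='hello')): A:[] B:[stop,ok,bye,pong,hello] C:[err]
After 10 (send(from=B, to=A, msg='tick')): A:[tick] B:[stop,ok,bye,pong,hello] C:[err]

Answer: err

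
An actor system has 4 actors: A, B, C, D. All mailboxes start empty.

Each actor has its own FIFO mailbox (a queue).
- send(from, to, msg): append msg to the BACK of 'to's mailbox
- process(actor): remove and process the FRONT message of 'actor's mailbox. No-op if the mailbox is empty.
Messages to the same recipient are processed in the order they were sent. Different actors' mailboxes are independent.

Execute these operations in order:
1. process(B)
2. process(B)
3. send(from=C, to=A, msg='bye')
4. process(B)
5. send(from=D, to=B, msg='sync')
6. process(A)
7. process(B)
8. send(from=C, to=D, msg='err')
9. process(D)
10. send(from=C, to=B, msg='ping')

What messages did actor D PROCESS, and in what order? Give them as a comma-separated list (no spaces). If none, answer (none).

Answer: err

Derivation:
After 1 (process(B)): A:[] B:[] C:[] D:[]
After 2 (process(B)): A:[] B:[] C:[] D:[]
After 3 (send(from=C, to=A, msg='bye')): A:[bye] B:[] C:[] D:[]
After 4 (process(B)): A:[bye] B:[] C:[] D:[]
After 5 (send(from=D, to=B, msg='sync')): A:[bye] B:[sync] C:[] D:[]
After 6 (process(A)): A:[] B:[sync] C:[] D:[]
After 7 (process(B)): A:[] B:[] C:[] D:[]
After 8 (send(from=C, to=D, msg='err')): A:[] B:[] C:[] D:[err]
After 9 (process(D)): A:[] B:[] C:[] D:[]
After 10 (send(from=C, to=B, msg='ping')): A:[] B:[ping] C:[] D:[]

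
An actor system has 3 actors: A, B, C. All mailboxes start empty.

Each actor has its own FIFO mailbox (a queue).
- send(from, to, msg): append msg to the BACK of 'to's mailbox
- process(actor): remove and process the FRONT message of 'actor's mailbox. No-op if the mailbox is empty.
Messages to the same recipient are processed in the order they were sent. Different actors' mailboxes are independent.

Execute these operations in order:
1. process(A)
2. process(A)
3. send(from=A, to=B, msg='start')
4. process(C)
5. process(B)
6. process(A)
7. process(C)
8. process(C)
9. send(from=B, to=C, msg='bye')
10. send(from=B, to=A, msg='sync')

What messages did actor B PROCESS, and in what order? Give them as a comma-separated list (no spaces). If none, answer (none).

After 1 (process(A)): A:[] B:[] C:[]
After 2 (process(A)): A:[] B:[] C:[]
After 3 (send(from=A, to=B, msg='start')): A:[] B:[start] C:[]
After 4 (process(C)): A:[] B:[start] C:[]
After 5 (process(B)): A:[] B:[] C:[]
After 6 (process(A)): A:[] B:[] C:[]
After 7 (process(C)): A:[] B:[] C:[]
After 8 (process(C)): A:[] B:[] C:[]
After 9 (send(from=B, to=C, msg='bye')): A:[] B:[] C:[bye]
After 10 (send(from=B, to=A, msg='sync')): A:[sync] B:[] C:[bye]

Answer: start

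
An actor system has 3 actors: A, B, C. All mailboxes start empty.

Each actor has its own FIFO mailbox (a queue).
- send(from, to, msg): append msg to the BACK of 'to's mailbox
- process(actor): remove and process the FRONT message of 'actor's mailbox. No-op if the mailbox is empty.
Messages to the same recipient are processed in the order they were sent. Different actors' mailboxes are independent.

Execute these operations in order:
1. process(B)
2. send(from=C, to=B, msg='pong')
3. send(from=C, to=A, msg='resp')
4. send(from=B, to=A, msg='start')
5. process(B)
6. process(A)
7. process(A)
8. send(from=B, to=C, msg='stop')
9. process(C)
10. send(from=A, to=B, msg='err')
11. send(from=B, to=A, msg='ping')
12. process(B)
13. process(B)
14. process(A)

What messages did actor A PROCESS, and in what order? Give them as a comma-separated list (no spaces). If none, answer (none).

Answer: resp,start,ping

Derivation:
After 1 (process(B)): A:[] B:[] C:[]
After 2 (send(from=C, to=B, msg='pong')): A:[] B:[pong] C:[]
After 3 (send(from=C, to=A, msg='resp')): A:[resp] B:[pong] C:[]
After 4 (send(from=B, to=A, msg='start')): A:[resp,start] B:[pong] C:[]
After 5 (process(B)): A:[resp,start] B:[] C:[]
After 6 (process(A)): A:[start] B:[] C:[]
After 7 (process(A)): A:[] B:[] C:[]
After 8 (send(from=B, to=C, msg='stop')): A:[] B:[] C:[stop]
After 9 (process(C)): A:[] B:[] C:[]
After 10 (send(from=A, to=B, msg='err')): A:[] B:[err] C:[]
After 11 (send(from=B, to=A, msg='ping')): A:[ping] B:[err] C:[]
After 12 (process(B)): A:[ping] B:[] C:[]
After 13 (process(B)): A:[ping] B:[] C:[]
After 14 (process(A)): A:[] B:[] C:[]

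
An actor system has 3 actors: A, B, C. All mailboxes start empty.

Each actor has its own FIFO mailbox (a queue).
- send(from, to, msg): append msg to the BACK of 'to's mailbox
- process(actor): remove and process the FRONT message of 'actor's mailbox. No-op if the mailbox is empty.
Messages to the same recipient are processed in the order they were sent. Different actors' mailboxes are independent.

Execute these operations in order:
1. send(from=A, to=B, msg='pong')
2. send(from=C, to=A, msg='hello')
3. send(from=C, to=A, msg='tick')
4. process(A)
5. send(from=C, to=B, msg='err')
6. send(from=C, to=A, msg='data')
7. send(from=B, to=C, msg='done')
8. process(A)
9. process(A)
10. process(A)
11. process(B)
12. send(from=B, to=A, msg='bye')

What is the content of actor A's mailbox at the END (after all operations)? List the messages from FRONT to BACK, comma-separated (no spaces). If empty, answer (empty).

After 1 (send(from=A, to=B, msg='pong')): A:[] B:[pong] C:[]
After 2 (send(from=C, to=A, msg='hello')): A:[hello] B:[pong] C:[]
After 3 (send(from=C, to=A, msg='tick')): A:[hello,tick] B:[pong] C:[]
After 4 (process(A)): A:[tick] B:[pong] C:[]
After 5 (send(from=C, to=B, msg='err')): A:[tick] B:[pong,err] C:[]
After 6 (send(from=C, to=A, msg='data')): A:[tick,data] B:[pong,err] C:[]
After 7 (send(from=B, to=C, msg='done')): A:[tick,data] B:[pong,err] C:[done]
After 8 (process(A)): A:[data] B:[pong,err] C:[done]
After 9 (process(A)): A:[] B:[pong,err] C:[done]
After 10 (process(A)): A:[] B:[pong,err] C:[done]
After 11 (process(B)): A:[] B:[err] C:[done]
After 12 (send(from=B, to=A, msg='bye')): A:[bye] B:[err] C:[done]

Answer: bye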